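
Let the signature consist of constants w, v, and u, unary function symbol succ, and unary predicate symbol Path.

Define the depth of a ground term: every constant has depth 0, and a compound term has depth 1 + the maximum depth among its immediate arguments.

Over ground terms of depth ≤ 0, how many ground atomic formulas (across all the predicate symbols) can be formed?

First count ground terms of depth ≤ 0.
Write N_k for the number of ground terms of depth ≤ k. A term of depth ≤ k is either a constant or a function symbol applied to arguments of depth ≤ k−1, so N_k = 3 + N_{k-1}.
N_0 = 3
Explicitly: w, v, u.
So |H| = 3.
Each predicate of arity r yields |H|^r ground atoms (one per choice of an r-tuple from H):
  Path: 3
Total ground atoms: 3.

3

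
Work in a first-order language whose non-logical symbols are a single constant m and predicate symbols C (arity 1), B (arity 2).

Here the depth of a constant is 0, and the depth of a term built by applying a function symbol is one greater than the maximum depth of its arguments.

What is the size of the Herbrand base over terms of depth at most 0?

First count ground terms of depth ≤ 0.
With no function symbols every ground term is a constant, so there is exactly 1 ground term at every depth bound.
N_0 = 1
So |H| = 1.
A ground atom is a predicate applied to a tuple of terms from H, so the count is the sum over predicates of |H|^arity:
  C: 1;  B: 1^2 = 1
Total ground atoms: 1 + 1 = 2.

2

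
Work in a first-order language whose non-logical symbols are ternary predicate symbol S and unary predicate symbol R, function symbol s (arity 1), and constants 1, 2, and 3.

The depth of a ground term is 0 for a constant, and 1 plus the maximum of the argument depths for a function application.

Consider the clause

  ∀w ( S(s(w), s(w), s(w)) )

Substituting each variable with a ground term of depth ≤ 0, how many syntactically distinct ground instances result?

Ground terms of depth ≤ 0:
  If N_k denotes the number of depth-≤k ground terms, the 3 constants give N_0 = 3, and each function symbol of arity r contributes N_{k-1}^r new terms at level k: N_k = 3 + N_{k-1}.
  N_0 = 3
  Explicitly: 1, 2, 3.
So there are 3 ground terms available for substitution.
The clause has 1 distinct variable (w), which appears in the body. In the free term algebra distinct substitutions yield syntactically distinct ground instances.
Number of ground instances = 3.

3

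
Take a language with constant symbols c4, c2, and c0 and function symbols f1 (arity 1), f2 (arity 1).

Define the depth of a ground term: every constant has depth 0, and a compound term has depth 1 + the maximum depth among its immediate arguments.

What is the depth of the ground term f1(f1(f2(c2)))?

3

depth(f2(c2)) = 1 + depth(c2) = 1 + 0 = 1
depth(f1(f2(c2))) = 1 + depth(f2(c2)) = 1 + 1 = 2
depth(f1(f1(f2(c2)))) = 1 + depth(f1(f2(c2))) = 1 + 2 = 3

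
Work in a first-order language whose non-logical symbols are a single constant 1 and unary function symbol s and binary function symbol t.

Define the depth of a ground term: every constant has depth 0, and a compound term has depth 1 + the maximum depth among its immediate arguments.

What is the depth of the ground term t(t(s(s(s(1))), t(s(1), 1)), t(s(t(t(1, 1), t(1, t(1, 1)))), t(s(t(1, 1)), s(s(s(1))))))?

depth(s(1)) = 1 + depth(1) = 1 + 0 = 1
depth(s(s(1))) = 1 + depth(s(1)) = 1 + 1 = 2
depth(s(s(s(1)))) = 1 + depth(s(s(1))) = 1 + 2 = 3
depth(t(s(1), 1)) = 1 + max(1, 0) = 2
depth(t(s(s(s(1))), t(s(1), 1))) = 1 + max(3, 2) = 4
depth(t(1, 1)) = 1 + max(0, 0) = 1
depth(t(1, t(1, 1))) = 1 + max(0, 1) = 2
depth(t(t(1, 1), t(1, t(1, 1)))) = 1 + max(1, 2) = 3
depth(s(t(t(1, 1), t(1, t(1, 1))))) = 1 + depth(t(t(1, 1), t(1, t(1, 1)))) = 1 + 3 = 4
depth(s(t(1, 1))) = 1 + depth(t(1, 1)) = 1 + 1 = 2
depth(t(s(t(1, 1)), s(s(s(1))))) = 1 + max(2, 3) = 4
depth(t(s(t(t(1, 1), t(1, t(1, 1)))), t(s(t(1, 1)), s(s(s(1)))))) = 1 + max(4, 4) = 5
depth(t(t(s(s(s(1))), t(s(1), 1)), t(s(t(t(1, 1), t(1, t(1, 1)))), t(s(t(1, 1)), s(s(s(1))))))) = 1 + max(4, 5) = 6

6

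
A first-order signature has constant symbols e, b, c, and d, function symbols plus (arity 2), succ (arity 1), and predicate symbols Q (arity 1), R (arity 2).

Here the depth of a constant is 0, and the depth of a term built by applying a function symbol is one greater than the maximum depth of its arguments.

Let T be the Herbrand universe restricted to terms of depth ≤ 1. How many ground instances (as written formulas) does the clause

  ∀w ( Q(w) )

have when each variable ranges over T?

24

Ground terms of depth ≤ 1:
  If N_k denotes the number of depth-≤k ground terms, the 4 constants give N_0 = 4, and each function symbol of arity r contributes N_{k-1}^r new terms at level k: N_k = 4 + N_{k-1}^2 + N_{k-1}.
  N_0 = 4
  N_1 = 4 + 4^2 + 4 = 24
So there are 24 ground terms available for substitution.
There is 1 variable to instantiate (w),  occurring in at least one literal, so different choices give different ground instances.
Number of ground instances = 24.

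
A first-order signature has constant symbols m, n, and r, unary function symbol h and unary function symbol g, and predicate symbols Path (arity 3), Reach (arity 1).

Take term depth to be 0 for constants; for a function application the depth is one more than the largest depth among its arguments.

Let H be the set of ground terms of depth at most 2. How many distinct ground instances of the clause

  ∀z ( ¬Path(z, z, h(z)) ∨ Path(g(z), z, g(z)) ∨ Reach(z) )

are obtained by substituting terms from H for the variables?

Ground terms of depth ≤ 2:
  Let N_k count ground terms of depth at most k. Each non-constant term of depth ≤ k is some function symbol applied to depth-≤(k−1) arguments, giving N_k = 3 + N_{k-1} + N_{k-1}.
  N_0 = 3
  N_1 = 3 + 3 + 3 = 9
  N_2 = 3 + 9 + 9 = 21
So there are 21 ground terms available for substitution.
The body mentions the single quantified variable z; since ground terms form a free algebra, no two substitutions collapse to the same formula.
Number of ground instances = 21.

21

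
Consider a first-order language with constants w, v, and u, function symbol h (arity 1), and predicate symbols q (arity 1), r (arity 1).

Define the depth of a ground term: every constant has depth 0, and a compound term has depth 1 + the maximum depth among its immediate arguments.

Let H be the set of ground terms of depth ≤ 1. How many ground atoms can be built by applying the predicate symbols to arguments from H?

First count ground terms of depth ≤ 1.
Write N_k for the number of ground terms of depth ≤ k. A term of depth ≤ k is either a constant or a function symbol applied to arguments of depth ≤ k−1, so N_k = 3 + N_{k-1}.
N_0 = 3
N_1 = 3 + 3 = 6
Explicitly: w, v, u, h(w), h(v), h(u).
So |H| = 6.
Each predicate of arity r yields |H|^r ground atoms (one per choice of an r-tuple from H):
  q: 6;  r: 6
Total ground atoms: 6 + 6 = 12.

12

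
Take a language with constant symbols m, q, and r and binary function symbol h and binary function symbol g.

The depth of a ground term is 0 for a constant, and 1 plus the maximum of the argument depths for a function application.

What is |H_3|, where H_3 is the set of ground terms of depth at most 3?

If N_k denotes the number of depth-≤k ground terms, the 3 constants give N_0 = 3, and each function symbol of arity r contributes N_{k-1}^r new terms at level k: N_k = 3 + N_{k-1}^2 + N_{k-1}^2.
N_0 = 3
N_1 = 3 + 3^2 + 3^2 = 21
N_2 = 3 + 21^2 + 21^2 = 885
N_3 = 3 + 885^2 + 885^2 = 1566453

1566453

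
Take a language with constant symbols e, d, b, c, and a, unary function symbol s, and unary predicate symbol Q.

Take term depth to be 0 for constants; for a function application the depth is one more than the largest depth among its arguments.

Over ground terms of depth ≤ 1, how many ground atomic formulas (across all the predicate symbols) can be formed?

10

First count ground terms of depth ≤ 1.
Let N_k = |{terms of depth ≤ k}|. Then N_0 = 5 and N_k = 5 + N_{k-1} for k ≥ 1 (one summand per function symbol, arity giving the exponent).
N_0 = 5
N_1 = 5 + 5 = 10
Explicitly: e, d, b, c, a, s(e), s(d), s(b), s(c), s(a).
So |H| = 10.
Each predicate of arity r yields |H|^r ground atoms (one per choice of an r-tuple from H):
  Q: 10
Total ground atoms: 10.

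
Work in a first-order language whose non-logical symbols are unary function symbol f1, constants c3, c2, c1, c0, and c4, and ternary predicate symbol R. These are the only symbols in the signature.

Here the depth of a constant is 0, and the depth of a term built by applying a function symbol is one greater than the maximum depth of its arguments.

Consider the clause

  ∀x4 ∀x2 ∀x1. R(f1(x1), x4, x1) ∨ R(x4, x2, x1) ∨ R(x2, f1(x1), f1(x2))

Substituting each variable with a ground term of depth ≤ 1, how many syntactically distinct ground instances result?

1000

Ground terms of depth ≤ 1:
  Let N_k = |{terms of depth ≤ k}|. Then N_0 = 5 and N_k = 5 + N_{k-1} for k ≥ 1 (one summand per function symbol, arity giving the exponent).
  N_0 = 5
  N_1 = 5 + 5 = 10
  Explicitly: c3, c2, c1, c0, c4, f1(c3), f1(c2), f1(c1), f1(c0), f1(c4).
So there are 10 ground terms available for substitution.
There are 3 variables to instantiate (x4, x2, x1), each occurring in at least one literal, so different choices give different ground instances.
Number of ground instances = 10^3 = 1000.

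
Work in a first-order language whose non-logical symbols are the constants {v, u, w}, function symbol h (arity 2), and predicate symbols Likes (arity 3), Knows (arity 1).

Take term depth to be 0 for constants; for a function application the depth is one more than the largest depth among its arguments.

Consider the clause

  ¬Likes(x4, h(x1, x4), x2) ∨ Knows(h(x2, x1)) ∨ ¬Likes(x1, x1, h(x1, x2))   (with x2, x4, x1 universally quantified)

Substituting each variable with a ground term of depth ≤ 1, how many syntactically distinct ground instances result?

1728

Ground terms of depth ≤ 1:
  Let N_k = |{terms of depth ≤ k}|. Then N_0 = 3 and N_k = 3 + N_{k-1}^2 for k ≥ 1 (one summand per function symbol, arity giving the exponent).
  N_0 = 3
  N_1 = 3 + 3^2 = 12
So there are 12 ground terms available for substitution.
The body mentions every one of the 3 quantified variables; since ground terms form a free algebra, no two substitutions collapse to the same formula.
Number of ground instances = 12^3 = 1728.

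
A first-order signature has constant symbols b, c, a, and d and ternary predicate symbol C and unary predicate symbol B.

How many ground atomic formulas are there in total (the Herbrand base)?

With no function symbols, the Herbrand universe is just the 4 constants.
Ground atoms per predicate: C: 4^3 = 64, B: 4.
Herbrand base size = 64 + 4 = 68.

68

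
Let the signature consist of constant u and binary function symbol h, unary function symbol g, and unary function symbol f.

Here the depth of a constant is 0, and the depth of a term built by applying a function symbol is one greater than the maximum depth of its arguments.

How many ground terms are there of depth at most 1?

Let N_k count ground terms of depth at most k. Each non-constant term of depth ≤ k is some function symbol applied to depth-≤(k−1) arguments, giving N_k = 1 + N_{k-1}^2 + N_{k-1} + N_{k-1}.
N_0 = 1
N_1 = 1 + 1^2 + 1 + 1 = 4

4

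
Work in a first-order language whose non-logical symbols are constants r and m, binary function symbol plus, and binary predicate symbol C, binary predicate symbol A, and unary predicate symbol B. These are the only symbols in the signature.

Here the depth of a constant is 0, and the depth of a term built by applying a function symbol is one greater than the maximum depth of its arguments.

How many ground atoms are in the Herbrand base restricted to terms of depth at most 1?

78

First count ground terms of depth ≤ 1.
If N_k denotes the number of depth-≤k ground terms, the 2 constants give N_0 = 2, and each function symbol of arity r contributes N_{k-1}^r new terms at level k: N_k = 2 + N_{k-1}^2.
N_0 = 2
N_1 = 2 + 2^2 = 6
So |H| = 6.
Each predicate of arity r yields |H|^r ground atoms (one per choice of an r-tuple from H):
  C: 6^2 = 36;  A: 6^2 = 36;  B: 6
Total ground atoms: 36 + 36 + 6 = 78.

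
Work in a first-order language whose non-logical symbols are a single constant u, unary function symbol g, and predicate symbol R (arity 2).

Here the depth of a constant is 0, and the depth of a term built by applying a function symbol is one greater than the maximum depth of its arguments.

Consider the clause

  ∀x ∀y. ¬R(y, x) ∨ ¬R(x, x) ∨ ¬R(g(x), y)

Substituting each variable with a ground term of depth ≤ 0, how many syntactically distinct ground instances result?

1

Ground terms of depth ≤ 0:
  If N_k denotes the number of depth-≤k ground terms, the 1 constant gives N_0 = 1, and each function symbol of arity r contributes N_{k-1}^r new terms at level k: N_k = 1 + N_{k-1}.
  N_0 = 1
So there is exactly 1 ground term available for substitution.
The clause has 2 distinct variables (x, y), each appearing in the body. In the free term algebra distinct substitutions yield syntactically distinct ground instances.
Number of ground instances = 1^2 = 1.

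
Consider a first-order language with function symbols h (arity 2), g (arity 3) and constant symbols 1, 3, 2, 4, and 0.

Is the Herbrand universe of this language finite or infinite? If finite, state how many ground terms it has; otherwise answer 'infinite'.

The signature has at least one function symbol (h, arity 2) and at least one constant (1).
Iterating h gives infinitely many distinct ground terms: 1, h(1, 1), h(h(1, 1), h(1, 1)), ...
So the Herbrand universe is infinite.

infinite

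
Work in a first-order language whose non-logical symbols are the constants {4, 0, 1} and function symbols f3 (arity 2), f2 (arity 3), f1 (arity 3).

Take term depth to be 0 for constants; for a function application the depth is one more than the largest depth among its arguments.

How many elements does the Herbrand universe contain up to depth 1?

66

Write N_k for the number of ground terms of depth ≤ k. A term of depth ≤ k is either a constant or a function symbol applied to arguments of depth ≤ k−1, so N_k = 3 + N_{k-1}^2 + N_{k-1}^3 + N_{k-1}^3.
N_0 = 3
N_1 = 3 + 3^2 + 3^3 + 3^3 = 66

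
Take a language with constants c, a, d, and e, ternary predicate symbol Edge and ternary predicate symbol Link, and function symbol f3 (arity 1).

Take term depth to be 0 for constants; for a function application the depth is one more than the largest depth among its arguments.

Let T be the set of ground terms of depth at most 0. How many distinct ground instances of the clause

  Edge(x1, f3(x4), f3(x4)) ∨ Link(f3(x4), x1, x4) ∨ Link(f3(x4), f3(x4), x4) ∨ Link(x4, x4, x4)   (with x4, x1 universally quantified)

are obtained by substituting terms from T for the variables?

Ground terms of depth ≤ 0:
  Count level by level. With function symbols f3/1, the terms of depth ≤ k are the 4 constants together with each function applied to depth-≤(k−1) tuples, so N_k = 4 + N_{k-1}.
  N_0 = 4
  Explicitly: c, a, d, e.
So there are 4 ground terms available for substitution.
Each of x4, x1 ranges independently over the available ground terms, and distinct assignments produce distinct instances.
Number of ground instances = 4^2 = 16.

16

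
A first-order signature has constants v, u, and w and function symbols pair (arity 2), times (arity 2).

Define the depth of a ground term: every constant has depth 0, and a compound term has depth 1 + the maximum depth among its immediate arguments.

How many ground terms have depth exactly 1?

18

If N_k denotes the number of depth-≤k ground terms, the 3 constants give N_0 = 3, and each function symbol of arity r contributes N_{k-1}^r new terms at level k: N_k = 3 + N_{k-1}^2 + N_{k-1}^2.
N_0 = 3
N_1 = 3 + 3^2 + 3^2 = 21
Terms of depth exactly 1: N_1 − N_0 = 21 − 3 = 18.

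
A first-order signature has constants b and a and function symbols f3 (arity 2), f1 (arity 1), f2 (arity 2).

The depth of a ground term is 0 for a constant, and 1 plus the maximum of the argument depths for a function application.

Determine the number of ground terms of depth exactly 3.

182410

Let N_k count ground terms of depth at most k. Each non-constant term of depth ≤ k is some function symbol applied to depth-≤(k−1) arguments, giving N_k = 2 + N_{k-1}^2 + N_{k-1} + N_{k-1}^2.
N_0 = 2
N_1 = 2 + 2^2 + 2 + 2^2 = 12
N_2 = 2 + 12^2 + 12 + 12^2 = 302
N_3 = 2 + 302^2 + 302 + 302^2 = 182712
Terms of depth exactly 3: N_3 − N_2 = 182712 − 302 = 182410.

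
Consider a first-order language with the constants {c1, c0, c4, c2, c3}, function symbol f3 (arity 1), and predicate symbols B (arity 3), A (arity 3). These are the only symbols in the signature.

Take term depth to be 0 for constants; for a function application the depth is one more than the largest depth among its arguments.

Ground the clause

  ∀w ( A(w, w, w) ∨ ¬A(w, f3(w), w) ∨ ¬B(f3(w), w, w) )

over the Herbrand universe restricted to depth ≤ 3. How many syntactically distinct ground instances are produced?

Ground terms of depth ≤ 3:
  Write N_k for the number of ground terms of depth ≤ k. A term of depth ≤ k is either a constant or a function symbol applied to arguments of depth ≤ k−1, so N_k = 5 + N_{k-1}.
  N_0 = 5
  N_1 = 5 + 5 = 10
  N_2 = 5 + 10 = 15
  N_3 = 5 + 15 = 20
So there are 20 ground terms available for substitution.
There is 1 variable to instantiate (w),  occurring in at least one literal, so different choices give different ground instances.
Number of ground instances = 20.

20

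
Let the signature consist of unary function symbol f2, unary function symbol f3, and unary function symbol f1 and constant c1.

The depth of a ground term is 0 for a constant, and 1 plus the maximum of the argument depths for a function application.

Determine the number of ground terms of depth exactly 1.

Count level by level. With function symbols f2/1, f3/1, f1/1, the terms of depth ≤ k are the 1 constant together with each function applied to depth-≤(k−1) tuples, so N_k = 1 + N_{k-1} + N_{k-1} + N_{k-1}.
N_0 = 1
N_1 = 1 + 1 + 1 + 1 = 4
Terms of depth exactly 1: N_1 − N_0 = 4 − 1 = 3.

3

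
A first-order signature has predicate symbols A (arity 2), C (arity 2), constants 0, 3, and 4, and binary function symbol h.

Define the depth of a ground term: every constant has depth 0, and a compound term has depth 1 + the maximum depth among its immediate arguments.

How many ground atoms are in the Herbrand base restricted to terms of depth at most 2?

43218

First count ground terms of depth ≤ 2.
Write N_k for the number of ground terms of depth ≤ k. A term of depth ≤ k is either a constant or a function symbol applied to arguments of depth ≤ k−1, so N_k = 3 + N_{k-1}^2.
N_0 = 3
N_1 = 3 + 3^2 = 12
N_2 = 3 + 12^2 = 147
So |H| = 147.
A ground atom is a predicate applied to a tuple of terms from H, so the count is the sum over predicates of |H|^arity:
  A: 147^2 = 21609;  C: 147^2 = 21609
Total ground atoms: 21609 + 21609 = 43218.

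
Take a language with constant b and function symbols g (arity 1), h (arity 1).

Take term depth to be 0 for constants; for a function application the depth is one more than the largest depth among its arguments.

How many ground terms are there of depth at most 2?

7

Write N_k for the number of ground terms of depth ≤ k. A term of depth ≤ k is either a constant or a function symbol applied to arguments of depth ≤ k−1, so N_k = 1 + N_{k-1} + N_{k-1}.
N_0 = 1
N_1 = 1 + 1 + 1 = 3
N_2 = 1 + 3 + 3 = 7
Explicitly: b, g(b), g(g(b)), g(h(b)), h(b), h(g(b)), h(h(b)).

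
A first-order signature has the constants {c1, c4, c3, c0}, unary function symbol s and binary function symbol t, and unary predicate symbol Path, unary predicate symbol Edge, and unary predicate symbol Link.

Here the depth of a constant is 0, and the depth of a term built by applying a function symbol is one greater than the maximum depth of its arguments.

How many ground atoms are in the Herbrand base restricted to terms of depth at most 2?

1812

First count ground terms of depth ≤ 2.
If N_k denotes the number of depth-≤k ground terms, the 4 constants give N_0 = 4, and each function symbol of arity r contributes N_{k-1}^r new terms at level k: N_k = 4 + N_{k-1} + N_{k-1}^2.
N_0 = 4
N_1 = 4 + 4 + 4^2 = 24
N_2 = 4 + 24 + 24^2 = 604
So |H| = 604.
For each predicate symbol, the number of ground atoms is |H| raised to its arity; summing:
  Path: 604;  Edge: 604;  Link: 604
Total ground atoms: 604 + 604 + 604 = 1812.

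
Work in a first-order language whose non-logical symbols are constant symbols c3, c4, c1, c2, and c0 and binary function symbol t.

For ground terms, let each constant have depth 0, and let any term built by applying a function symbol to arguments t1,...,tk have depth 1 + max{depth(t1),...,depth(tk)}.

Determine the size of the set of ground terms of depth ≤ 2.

905

Let N_k count ground terms of depth at most k. Each non-constant term of depth ≤ k is some function symbol applied to depth-≤(k−1) arguments, giving N_k = 5 + N_{k-1}^2.
N_0 = 5
N_1 = 5 + 5^2 = 30
N_2 = 5 + 30^2 = 905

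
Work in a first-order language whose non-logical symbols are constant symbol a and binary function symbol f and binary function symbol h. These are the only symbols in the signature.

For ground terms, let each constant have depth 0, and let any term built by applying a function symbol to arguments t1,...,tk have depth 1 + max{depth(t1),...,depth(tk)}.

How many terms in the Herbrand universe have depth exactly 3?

704

Count level by level. With function symbols f/2, h/2, the terms of depth ≤ k are the 1 constant together with each function applied to depth-≤(k−1) tuples, so N_k = 1 + N_{k-1}^2 + N_{k-1}^2.
N_0 = 1
N_1 = 1 + 1^2 + 1^2 = 3
N_2 = 1 + 3^2 + 3^2 = 19
N_3 = 1 + 19^2 + 19^2 = 723
Terms of depth exactly 3: N_3 − N_2 = 723 − 19 = 704.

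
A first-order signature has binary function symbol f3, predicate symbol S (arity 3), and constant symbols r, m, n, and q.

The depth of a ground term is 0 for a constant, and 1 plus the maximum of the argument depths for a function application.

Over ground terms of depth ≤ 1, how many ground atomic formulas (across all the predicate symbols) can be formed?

8000

First count ground terms of depth ≤ 1.
If N_k denotes the number of depth-≤k ground terms, the 4 constants give N_0 = 4, and each function symbol of arity r contributes N_{k-1}^r new terms at level k: N_k = 4 + N_{k-1}^2.
N_0 = 4
N_1 = 4 + 4^2 = 20
So |H| = 20.
Each predicate of arity r yields |H|^r ground atoms (one per choice of an r-tuple from H):
  S: 20^3 = 8000
Total ground atoms: 8000.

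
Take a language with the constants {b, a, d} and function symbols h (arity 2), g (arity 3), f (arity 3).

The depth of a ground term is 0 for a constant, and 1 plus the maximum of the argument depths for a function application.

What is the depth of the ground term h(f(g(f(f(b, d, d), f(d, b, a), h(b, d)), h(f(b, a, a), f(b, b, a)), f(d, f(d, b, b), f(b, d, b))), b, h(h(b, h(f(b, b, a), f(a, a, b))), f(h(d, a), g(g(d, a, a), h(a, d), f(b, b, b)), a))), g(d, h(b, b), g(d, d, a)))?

6

depth(f(b, d, d)) = 1 + max(0, 0, 0) = 1
depth(f(d, b, a)) = 1 + max(0, 0, 0) = 1
depth(h(b, d)) = 1 + max(0, 0) = 1
depth(f(f(b, d, d), f(d, b, a), h(b, d))) = 1 + max(1, 1, 1) = 2
depth(f(b, a, a)) = 1 + max(0, 0, 0) = 1
depth(f(b, b, a)) = 1 + max(0, 0, 0) = 1
depth(h(f(b, a, a), f(b, b, a))) = 1 + max(1, 1) = 2
depth(f(d, b, b)) = 1 + max(0, 0, 0) = 1
depth(f(b, d, b)) = 1 + max(0, 0, 0) = 1
depth(f(d, f(d, b, b), f(b, d, b))) = 1 + max(0, 1, 1) = 2
depth(g(f(f(b, d, d), f(d, b, a), h(b, d)), h(f(b, a, a), f(b, b, a)), f(d, f(d, b, b), f(b, d, b)))) = 1 + max(2, 2, 2) = 3
depth(f(a, a, b)) = 1 + max(0, 0, 0) = 1
depth(h(f(b, b, a), f(a, a, b))) = 1 + max(1, 1) = 2
depth(h(b, h(f(b, b, a), f(a, a, b)))) = 1 + max(0, 2) = 3
depth(h(d, a)) = 1 + max(0, 0) = 1
depth(g(d, a, a)) = 1 + max(0, 0, 0) = 1
depth(h(a, d)) = 1 + max(0, 0) = 1
depth(f(b, b, b)) = 1 + max(0, 0, 0) = 1
depth(g(g(d, a, a), h(a, d), f(b, b, b))) = 1 + max(1, 1, 1) = 2
depth(f(h(d, a), g(g(d, a, a), h(a, d), f(b, b, b)), a)) = 1 + max(1, 2, 0) = 3
depth(h(h(b, h(f(b, b, a), f(a, a, b))), f(h(d, a), g(g(d, a, a), h(a, d), f(b, b, b)), a))) = 1 + max(3, 3) = 4
depth(f(g(f(f(b, d, d), f(d, b, a), h(b, d)), h(f(b, a, a), f(b, b, a)), f(d, f(d, b, b), f(b, d, b))), b, h(h(b, h(f(b, b, a), f(a, a, b))), f(h(d, a), g(g(d, a, a), h(a, d), f(b, b, b)), a)))) = 1 + max(3, 0, 4) = 5
depth(h(b, b)) = 1 + max(0, 0) = 1
depth(g(d, d, a)) = 1 + max(0, 0, 0) = 1
depth(g(d, h(b, b), g(d, d, a))) = 1 + max(0, 1, 1) = 2
depth(h(f(g(f(f(b, d, d), f(d, b, a), h(b, d)), h(f(b, a, a), f(b, b, a)), f(d, f(d, b, b), f(b, d, b))), b, h(h(b, h(f(b, b, a), f(a, a, b))), f(h(d, a), g(g(d, a, a), h(a, d), f(b, b, b)), a))), g(d, h(b, b), g(d, d, a)))) = 1 + max(5, 2) = 6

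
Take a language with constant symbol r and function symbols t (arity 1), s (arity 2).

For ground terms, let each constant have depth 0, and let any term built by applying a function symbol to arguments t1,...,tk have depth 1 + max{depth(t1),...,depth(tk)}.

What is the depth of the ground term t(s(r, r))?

2

depth(s(r, r)) = 1 + max(0, 0) = 1
depth(t(s(r, r))) = 1 + depth(s(r, r)) = 1 + 1 = 2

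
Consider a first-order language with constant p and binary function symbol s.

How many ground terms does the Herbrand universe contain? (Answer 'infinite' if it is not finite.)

The signature has at least one function symbol (s, arity 2) and at least one constant (p).
Iterating s gives infinitely many distinct ground terms: p, s(p, p), s(s(p, p), s(p, p)), ...
So the Herbrand universe is infinite.

infinite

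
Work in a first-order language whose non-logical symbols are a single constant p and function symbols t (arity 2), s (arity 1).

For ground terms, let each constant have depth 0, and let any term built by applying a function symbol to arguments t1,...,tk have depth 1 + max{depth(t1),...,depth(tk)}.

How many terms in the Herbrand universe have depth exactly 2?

10

Count level by level. With function symbols t/2, s/1, the terms of depth ≤ k are the 1 constant together with each function applied to depth-≤(k−1) tuples, so N_k = 1 + N_{k-1}^2 + N_{k-1}.
N_0 = 1
N_1 = 1 + 1^2 + 1 = 3
N_2 = 1 + 3^2 + 3 = 13
Terms of depth exactly 2: N_2 − N_1 = 13 − 3 = 10.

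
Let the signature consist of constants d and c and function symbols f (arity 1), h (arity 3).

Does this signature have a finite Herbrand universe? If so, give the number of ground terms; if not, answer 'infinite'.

The signature has at least one function symbol (f, arity 1) and at least one constant (d).
Iterating f gives infinitely many distinct ground terms: d, f(d), f(f(d)), ...
So the Herbrand universe is infinite.

infinite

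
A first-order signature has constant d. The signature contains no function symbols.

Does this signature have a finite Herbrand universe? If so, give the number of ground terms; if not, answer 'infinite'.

1

There are no function symbols, so the only ground term is the single constant.
The Herbrand universe is {d}, finite with 1 element.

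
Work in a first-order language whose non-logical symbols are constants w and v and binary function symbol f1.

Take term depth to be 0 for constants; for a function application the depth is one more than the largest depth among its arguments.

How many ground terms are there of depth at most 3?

1446

Let N_k count ground terms of depth at most k. Each non-constant term of depth ≤ k is some function symbol applied to depth-≤(k−1) arguments, giving N_k = 2 + N_{k-1}^2.
N_0 = 2
N_1 = 2 + 2^2 = 6
N_2 = 2 + 6^2 = 38
N_3 = 2 + 38^2 = 1446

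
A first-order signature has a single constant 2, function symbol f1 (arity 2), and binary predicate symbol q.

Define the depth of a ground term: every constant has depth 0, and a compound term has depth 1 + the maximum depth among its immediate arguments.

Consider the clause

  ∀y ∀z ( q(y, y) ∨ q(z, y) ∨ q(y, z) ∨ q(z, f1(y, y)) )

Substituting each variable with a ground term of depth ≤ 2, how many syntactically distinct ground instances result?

25

Ground terms of depth ≤ 2:
  If N_k denotes the number of depth-≤k ground terms, the 1 constant gives N_0 = 1, and each function symbol of arity r contributes N_{k-1}^r new terms at level k: N_k = 1 + N_{k-1}^2.
  N_0 = 1
  N_1 = 1 + 1^2 = 2
  N_2 = 1 + 2^2 = 5
So there are 5 ground terms available for substitution.
The clause has 2 distinct variables (y, z), each appearing in the body. In the free term algebra distinct substitutions yield syntactically distinct ground instances.
Number of ground instances = 5^2 = 25.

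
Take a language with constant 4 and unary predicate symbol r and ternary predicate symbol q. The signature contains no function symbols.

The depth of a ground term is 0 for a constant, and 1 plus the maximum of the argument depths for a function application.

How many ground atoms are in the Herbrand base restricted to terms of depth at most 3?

First count ground terms of depth ≤ 3.
With no function symbols every ground term is a constant, so there is exactly 1 ground term at every depth bound.
N_0 = 1
N_1 = 1
N_2 = 1
N_3 = 1
Explicitly: 4.
So |H| = 1.
Each predicate of arity r yields |H|^r ground atoms (one per choice of an r-tuple from H):
  r: 1;  q: 1^3 = 1
Total ground atoms: 1 + 1 = 2.

2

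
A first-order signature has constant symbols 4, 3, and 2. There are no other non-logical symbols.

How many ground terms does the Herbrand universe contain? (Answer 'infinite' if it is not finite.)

There are no function symbols, so every ground term is one of the 3 constants.
The Herbrand universe is {4, 3, 2}, which is finite with 3 elements.

3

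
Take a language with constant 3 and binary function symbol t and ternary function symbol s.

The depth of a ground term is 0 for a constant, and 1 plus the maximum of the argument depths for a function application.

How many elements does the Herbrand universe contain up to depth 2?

37

Count level by level. With function symbols t/2, s/3, the terms of depth ≤ k are the 1 constant together with each function applied to depth-≤(k−1) tuples, so N_k = 1 + N_{k-1}^2 + N_{k-1}^3.
N_0 = 1
N_1 = 1 + 1^2 + 1^3 = 3
N_2 = 1 + 3^2 + 3^3 = 37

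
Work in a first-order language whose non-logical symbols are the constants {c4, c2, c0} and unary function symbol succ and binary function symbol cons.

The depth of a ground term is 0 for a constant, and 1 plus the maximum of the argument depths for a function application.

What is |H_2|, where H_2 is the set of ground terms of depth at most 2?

243

If N_k denotes the number of depth-≤k ground terms, the 3 constants give N_0 = 3, and each function symbol of arity r contributes N_{k-1}^r new terms at level k: N_k = 3 + N_{k-1} + N_{k-1}^2.
N_0 = 3
N_1 = 3 + 3 + 3^2 = 15
N_2 = 3 + 15 + 15^2 = 243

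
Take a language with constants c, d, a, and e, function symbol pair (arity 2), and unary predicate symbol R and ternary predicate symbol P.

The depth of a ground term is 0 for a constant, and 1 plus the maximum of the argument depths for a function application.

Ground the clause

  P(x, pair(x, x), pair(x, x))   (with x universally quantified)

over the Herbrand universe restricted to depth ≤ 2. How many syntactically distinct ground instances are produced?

404

Ground terms of depth ≤ 2:
  Count level by level. With function symbols pair/2, the terms of depth ≤ k are the 4 constants together with each function applied to depth-≤(k−1) tuples, so N_k = 4 + N_{k-1}^2.
  N_0 = 4
  N_1 = 4 + 4^2 = 20
  N_2 = 4 + 20^2 = 404
So there are 404 ground terms available for substitution.
The body mentions the single quantified variable x; since ground terms form a free algebra, no two substitutions collapse to the same formula.
Number of ground instances = 404.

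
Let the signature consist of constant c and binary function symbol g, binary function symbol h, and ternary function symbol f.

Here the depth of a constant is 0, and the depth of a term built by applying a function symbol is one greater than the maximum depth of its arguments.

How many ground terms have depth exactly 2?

Let N_k = |{terms of depth ≤ k}|. Then N_0 = 1 and N_k = 1 + N_{k-1}^2 + N_{k-1}^2 + N_{k-1}^3 for k ≥ 1 (one summand per function symbol, arity giving the exponent).
N_0 = 1
N_1 = 1 + 1^2 + 1^2 + 1^3 = 4
N_2 = 1 + 4^2 + 4^2 + 4^3 = 97
Terms of depth exactly 2: N_2 − N_1 = 97 − 4 = 93.

93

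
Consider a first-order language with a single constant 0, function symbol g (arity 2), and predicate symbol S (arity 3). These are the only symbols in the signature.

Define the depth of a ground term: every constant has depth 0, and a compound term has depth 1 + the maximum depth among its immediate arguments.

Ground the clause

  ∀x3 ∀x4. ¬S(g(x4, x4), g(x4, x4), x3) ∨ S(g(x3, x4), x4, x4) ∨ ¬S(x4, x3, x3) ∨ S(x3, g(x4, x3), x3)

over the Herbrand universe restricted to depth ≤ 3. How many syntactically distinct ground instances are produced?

Ground terms of depth ≤ 3:
  Count level by level. With function symbols g/2, the terms of depth ≤ k are the 1 constant together with each function applied to depth-≤(k−1) tuples, so N_k = 1 + N_{k-1}^2.
  N_0 = 1
  N_1 = 1 + 1^2 = 2
  N_2 = 1 + 2^2 = 5
  N_3 = 1 + 5^2 = 26
So there are 26 ground terms available for substitution.
Each of x3, x4 ranges independently over the available ground terms, and distinct assignments produce distinct instances.
Number of ground instances = 26^2 = 676.

676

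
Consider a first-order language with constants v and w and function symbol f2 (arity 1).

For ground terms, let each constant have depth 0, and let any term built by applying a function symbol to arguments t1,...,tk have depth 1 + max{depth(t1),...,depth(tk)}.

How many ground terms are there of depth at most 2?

6

Let N_k = |{terms of depth ≤ k}|. Then N_0 = 2 and N_k = 2 + N_{k-1} for k ≥ 1 (one summand per function symbol, arity giving the exponent).
N_0 = 2
N_1 = 2 + 2 = 4
N_2 = 2 + 4 = 6
Explicitly: v, w, f2(v), f2(w), f2(f2(v)), f2(f2(w)).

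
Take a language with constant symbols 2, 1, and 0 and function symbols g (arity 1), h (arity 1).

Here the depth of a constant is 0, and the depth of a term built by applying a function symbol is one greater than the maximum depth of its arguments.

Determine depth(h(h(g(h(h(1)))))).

depth(h(1)) = 1 + depth(1) = 1 + 0 = 1
depth(h(h(1))) = 1 + depth(h(1)) = 1 + 1 = 2
depth(g(h(h(1)))) = 1 + depth(h(h(1))) = 1 + 2 = 3
depth(h(g(h(h(1))))) = 1 + depth(g(h(h(1)))) = 1 + 3 = 4
depth(h(h(g(h(h(1)))))) = 1 + depth(h(g(h(h(1))))) = 1 + 4 = 5

5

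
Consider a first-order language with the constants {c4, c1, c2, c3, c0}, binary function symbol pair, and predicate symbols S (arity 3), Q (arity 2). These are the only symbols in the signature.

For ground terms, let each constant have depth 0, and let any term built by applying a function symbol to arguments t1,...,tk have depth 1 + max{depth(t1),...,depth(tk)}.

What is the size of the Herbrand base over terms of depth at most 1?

27900

First count ground terms of depth ≤ 1.
If N_k denotes the number of depth-≤k ground terms, the 5 constants give N_0 = 5, and each function symbol of arity r contributes N_{k-1}^r new terms at level k: N_k = 5 + N_{k-1}^2.
N_0 = 5
N_1 = 5 + 5^2 = 30
So |H| = 30.
Ground atoms are formed by filling each argument slot of a predicate with a term from H, so an r-ary predicate gives |H|^r atoms:
  S: 30^3 = 27000;  Q: 30^2 = 900
Total ground atoms: 27000 + 900 = 27900.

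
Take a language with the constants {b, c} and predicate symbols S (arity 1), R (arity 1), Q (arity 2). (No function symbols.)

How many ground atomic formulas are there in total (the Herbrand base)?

With no function symbols, the Herbrand universe is just the 2 constants.
Ground atoms per predicate: S: 2, R: 2, Q: 2^2 = 4.
Herbrand base size = 2 + 2 + 4 = 8.

8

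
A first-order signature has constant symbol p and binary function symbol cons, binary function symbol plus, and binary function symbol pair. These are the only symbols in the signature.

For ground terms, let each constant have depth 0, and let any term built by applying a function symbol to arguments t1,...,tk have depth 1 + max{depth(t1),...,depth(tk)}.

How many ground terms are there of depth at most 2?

Let N_k = |{terms of depth ≤ k}|. Then N_0 = 1 and N_k = 1 + N_{k-1}^2 + N_{k-1}^2 + N_{k-1}^2 for k ≥ 1 (one summand per function symbol, arity giving the exponent).
N_0 = 1
N_1 = 1 + 1^2 + 1^2 + 1^2 = 4
N_2 = 1 + 4^2 + 4^2 + 4^2 = 49

49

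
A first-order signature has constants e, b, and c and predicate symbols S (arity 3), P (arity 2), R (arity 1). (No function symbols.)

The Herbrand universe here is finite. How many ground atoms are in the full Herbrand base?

With no function symbols, the Herbrand universe is just the 3 constants.
Ground atoms per predicate: S: 3^3 = 27, P: 3^2 = 9, R: 3.
Herbrand base size = 27 + 9 + 3 = 39.

39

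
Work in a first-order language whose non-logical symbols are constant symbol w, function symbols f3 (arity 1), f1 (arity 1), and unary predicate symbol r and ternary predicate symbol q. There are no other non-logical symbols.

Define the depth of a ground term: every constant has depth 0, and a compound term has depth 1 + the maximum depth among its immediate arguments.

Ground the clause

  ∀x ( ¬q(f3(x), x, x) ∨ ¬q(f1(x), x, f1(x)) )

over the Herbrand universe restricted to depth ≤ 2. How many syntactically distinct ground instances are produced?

7

Ground terms of depth ≤ 2:
  Count level by level. With function symbols f3/1, f1/1, the terms of depth ≤ k are the 1 constant together with each function applied to depth-≤(k−1) tuples, so N_k = 1 + N_{k-1} + N_{k-1}.
  N_0 = 1
  N_1 = 1 + 1 + 1 = 3
  N_2 = 1 + 3 + 3 = 7
So there are 7 ground terms available for substitution.
The body mentions the single quantified variable x; since ground terms form a free algebra, no two substitutions collapse to the same formula.
Number of ground instances = 7.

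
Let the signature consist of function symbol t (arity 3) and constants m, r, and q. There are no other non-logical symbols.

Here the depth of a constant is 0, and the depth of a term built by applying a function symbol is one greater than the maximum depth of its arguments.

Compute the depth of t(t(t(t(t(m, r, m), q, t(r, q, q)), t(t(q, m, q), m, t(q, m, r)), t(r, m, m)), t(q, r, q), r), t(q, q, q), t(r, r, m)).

5

depth(t(m, r, m)) = 1 + max(0, 0, 0) = 1
depth(t(r, q, q)) = 1 + max(0, 0, 0) = 1
depth(t(t(m, r, m), q, t(r, q, q))) = 1 + max(1, 0, 1) = 2
depth(t(q, m, q)) = 1 + max(0, 0, 0) = 1
depth(t(q, m, r)) = 1 + max(0, 0, 0) = 1
depth(t(t(q, m, q), m, t(q, m, r))) = 1 + max(1, 0, 1) = 2
depth(t(r, m, m)) = 1 + max(0, 0, 0) = 1
depth(t(t(t(m, r, m), q, t(r, q, q)), t(t(q, m, q), m, t(q, m, r)), t(r, m, m))) = 1 + max(2, 2, 1) = 3
depth(t(q, r, q)) = 1 + max(0, 0, 0) = 1
depth(t(t(t(t(m, r, m), q, t(r, q, q)), t(t(q, m, q), m, t(q, m, r)), t(r, m, m)), t(q, r, q), r)) = 1 + max(3, 1, 0) = 4
depth(t(q, q, q)) = 1 + max(0, 0, 0) = 1
depth(t(r, r, m)) = 1 + max(0, 0, 0) = 1
depth(t(t(t(t(t(m, r, m), q, t(r, q, q)), t(t(q, m, q), m, t(q, m, r)), t(r, m, m)), t(q, r, q), r), t(q, q, q), t(r, r, m))) = 1 + max(4, 1, 1) = 5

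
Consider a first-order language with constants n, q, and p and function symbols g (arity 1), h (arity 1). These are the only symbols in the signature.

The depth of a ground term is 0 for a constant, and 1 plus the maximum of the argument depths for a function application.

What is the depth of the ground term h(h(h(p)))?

3

depth(h(p)) = 1 + depth(p) = 1 + 0 = 1
depth(h(h(p))) = 1 + depth(h(p)) = 1 + 1 = 2
depth(h(h(h(p)))) = 1 + depth(h(h(p))) = 1 + 2 = 3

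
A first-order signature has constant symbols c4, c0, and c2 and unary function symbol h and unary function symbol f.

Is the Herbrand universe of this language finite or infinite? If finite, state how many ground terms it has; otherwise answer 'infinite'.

The signature has at least one function symbol (h, arity 1) and at least one constant (c4).
Iterating h gives infinitely many distinct ground terms: c4, h(c4), h(h(c4)), ...
So the Herbrand universe is infinite.

infinite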